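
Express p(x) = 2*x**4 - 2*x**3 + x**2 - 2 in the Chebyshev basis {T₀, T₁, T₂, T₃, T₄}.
(-3/4)T₀ + (-3/2)T₁ + (3/2)T₂ + (-1/2)T₃ + (1/4)T₄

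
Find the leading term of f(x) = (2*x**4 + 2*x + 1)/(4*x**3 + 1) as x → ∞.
x/2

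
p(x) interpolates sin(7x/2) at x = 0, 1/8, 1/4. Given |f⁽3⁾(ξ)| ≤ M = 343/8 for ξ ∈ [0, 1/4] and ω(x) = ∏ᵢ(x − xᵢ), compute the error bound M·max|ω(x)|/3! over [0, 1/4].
343*sqrt(3)/110592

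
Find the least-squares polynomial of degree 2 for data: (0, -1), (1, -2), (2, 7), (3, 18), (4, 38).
-46/35 + (-97/35)x + (22/7)x²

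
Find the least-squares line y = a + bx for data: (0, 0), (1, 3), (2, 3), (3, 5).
a = 1/2, b = 3/2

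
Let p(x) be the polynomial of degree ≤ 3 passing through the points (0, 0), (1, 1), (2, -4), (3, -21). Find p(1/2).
7/8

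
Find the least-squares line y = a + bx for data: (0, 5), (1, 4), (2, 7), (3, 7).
a = 22/5, b = 9/10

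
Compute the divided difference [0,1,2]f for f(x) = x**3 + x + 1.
3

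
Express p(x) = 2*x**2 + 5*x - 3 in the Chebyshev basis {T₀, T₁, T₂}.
(-2)T₀ + (5)T₁ + T₂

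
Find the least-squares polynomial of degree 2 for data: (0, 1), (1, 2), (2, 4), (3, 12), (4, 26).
11/7 + (-22/7)x + (16/7)x²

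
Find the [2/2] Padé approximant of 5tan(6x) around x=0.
30*x/(1 - 12*x**2)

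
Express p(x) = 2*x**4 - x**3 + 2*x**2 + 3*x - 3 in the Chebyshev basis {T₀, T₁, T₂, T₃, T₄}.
(-5/4)T₀ + (9/4)T₁ + (2)T₂ + (-1/4)T₃ + (1/4)T₄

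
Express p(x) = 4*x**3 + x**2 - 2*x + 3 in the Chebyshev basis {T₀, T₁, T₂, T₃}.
(7/2)T₀ + T₁ + (1/2)T₂ + T₃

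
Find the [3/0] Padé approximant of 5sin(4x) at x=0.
-160*x**3/3 + 20*x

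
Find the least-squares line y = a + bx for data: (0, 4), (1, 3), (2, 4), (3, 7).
a = 3, b = 1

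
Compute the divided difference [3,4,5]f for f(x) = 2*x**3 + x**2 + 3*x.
25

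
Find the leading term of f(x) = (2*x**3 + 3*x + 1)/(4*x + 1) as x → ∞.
x**2/2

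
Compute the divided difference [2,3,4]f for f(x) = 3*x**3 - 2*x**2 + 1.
25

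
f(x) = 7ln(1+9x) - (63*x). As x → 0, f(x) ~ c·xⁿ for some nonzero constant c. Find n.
2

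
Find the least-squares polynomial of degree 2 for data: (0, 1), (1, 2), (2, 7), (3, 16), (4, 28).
32/35 + (-22/35)x + (13/7)x²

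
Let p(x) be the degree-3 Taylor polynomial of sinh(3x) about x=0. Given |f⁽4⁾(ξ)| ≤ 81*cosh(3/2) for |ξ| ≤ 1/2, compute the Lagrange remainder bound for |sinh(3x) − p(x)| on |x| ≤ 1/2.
27*cosh(3/2)/128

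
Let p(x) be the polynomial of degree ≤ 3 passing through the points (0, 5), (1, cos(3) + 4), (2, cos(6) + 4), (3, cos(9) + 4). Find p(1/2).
15*cos(3)/16 - 5*cos(6)/16 + cos(9)/16 + 69/16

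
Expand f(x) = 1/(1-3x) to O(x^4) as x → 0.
1 + 3*x + 9*x**2 + 27*x**3 + O(x**4)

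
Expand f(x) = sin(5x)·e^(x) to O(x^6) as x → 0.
5*x + 5*x**2 - 55*x**3/3 - 20*x**4 + 95*x**5/6 + O(x**6)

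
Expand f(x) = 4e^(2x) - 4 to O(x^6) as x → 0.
8*x + 8*x**2 + 16*x**3/3 + 8*x**4/3 + 16*x**5/15 + O(x**6)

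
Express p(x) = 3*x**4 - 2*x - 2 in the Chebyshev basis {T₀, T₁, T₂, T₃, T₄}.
(-7/8)T₀ + (-2)T₁ + (3/2)T₂ + (3/8)T₄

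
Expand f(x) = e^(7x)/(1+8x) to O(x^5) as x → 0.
1 - x + 65*x**2/2 - 1217*x**3/6 + 41345*x**4/24 + O(x**5)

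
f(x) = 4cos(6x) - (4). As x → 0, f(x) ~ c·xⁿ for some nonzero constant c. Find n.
2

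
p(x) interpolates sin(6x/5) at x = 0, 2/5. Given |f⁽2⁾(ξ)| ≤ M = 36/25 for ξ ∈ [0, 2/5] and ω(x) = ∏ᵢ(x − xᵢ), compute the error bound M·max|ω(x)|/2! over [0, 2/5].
18/625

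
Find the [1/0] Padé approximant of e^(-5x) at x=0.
1 - 5*x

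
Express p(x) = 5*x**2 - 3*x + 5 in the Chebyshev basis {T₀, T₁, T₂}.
(15/2)T₀ + (-3)T₁ + (5/2)T₂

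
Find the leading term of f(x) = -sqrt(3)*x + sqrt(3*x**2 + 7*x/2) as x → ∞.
7*sqrt(3)/12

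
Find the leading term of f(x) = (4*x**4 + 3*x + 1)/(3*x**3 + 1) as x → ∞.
4*x/3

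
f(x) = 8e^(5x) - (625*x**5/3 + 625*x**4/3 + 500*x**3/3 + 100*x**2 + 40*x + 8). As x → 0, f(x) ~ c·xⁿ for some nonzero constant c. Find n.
6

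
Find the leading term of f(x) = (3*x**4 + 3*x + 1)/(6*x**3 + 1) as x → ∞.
x/2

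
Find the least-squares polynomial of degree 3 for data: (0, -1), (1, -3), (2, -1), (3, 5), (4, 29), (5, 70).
-68/63 + (-80/189)x + (-509/252)x² + (107/108)x³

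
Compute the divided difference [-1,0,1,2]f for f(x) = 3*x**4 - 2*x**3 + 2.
4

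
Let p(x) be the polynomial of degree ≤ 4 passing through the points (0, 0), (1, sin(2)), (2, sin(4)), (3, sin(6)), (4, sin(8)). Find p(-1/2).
-105*sin(2)/32 + 189*sin(4)/64 + 35*sin(8)/128 - 45*sin(6)/32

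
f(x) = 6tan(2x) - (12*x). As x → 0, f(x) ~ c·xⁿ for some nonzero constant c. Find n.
3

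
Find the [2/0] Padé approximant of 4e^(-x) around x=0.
2*x**2 - 4*x + 4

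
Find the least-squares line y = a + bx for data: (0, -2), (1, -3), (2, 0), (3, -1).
a = -12/5, b = 3/5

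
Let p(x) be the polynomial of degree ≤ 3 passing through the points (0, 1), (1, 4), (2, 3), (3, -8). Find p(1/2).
21/8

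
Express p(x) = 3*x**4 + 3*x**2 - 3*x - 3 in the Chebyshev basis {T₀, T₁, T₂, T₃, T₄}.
(-3/8)T₀ + (-3)T₁ + (3)T₂ + (3/8)T₄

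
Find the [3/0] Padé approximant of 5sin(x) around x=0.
5*x*(6 - x**2)/6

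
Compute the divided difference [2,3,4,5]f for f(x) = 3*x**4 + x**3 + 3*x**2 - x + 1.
43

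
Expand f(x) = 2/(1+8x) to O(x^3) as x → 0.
2 - 16*x + 128*x**2 + O(x**3)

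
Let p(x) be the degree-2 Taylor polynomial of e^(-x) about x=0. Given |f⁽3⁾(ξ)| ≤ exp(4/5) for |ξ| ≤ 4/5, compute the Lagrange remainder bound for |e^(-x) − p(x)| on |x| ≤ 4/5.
32*exp(4/5)/375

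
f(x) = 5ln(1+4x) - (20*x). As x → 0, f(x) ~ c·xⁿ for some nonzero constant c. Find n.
2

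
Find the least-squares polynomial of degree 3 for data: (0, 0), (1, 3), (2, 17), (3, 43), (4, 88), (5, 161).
-19/63 + (407/189)x + (139/126)x² + (53/54)x³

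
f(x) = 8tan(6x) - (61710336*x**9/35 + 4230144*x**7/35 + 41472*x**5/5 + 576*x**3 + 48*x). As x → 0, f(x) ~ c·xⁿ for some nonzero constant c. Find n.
11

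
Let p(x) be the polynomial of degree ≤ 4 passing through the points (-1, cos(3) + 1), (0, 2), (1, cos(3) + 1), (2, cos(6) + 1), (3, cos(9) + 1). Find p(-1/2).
-5*cos(9)/128 + 7*cos(6)/32 - 35*cos(3)/128 + 67/32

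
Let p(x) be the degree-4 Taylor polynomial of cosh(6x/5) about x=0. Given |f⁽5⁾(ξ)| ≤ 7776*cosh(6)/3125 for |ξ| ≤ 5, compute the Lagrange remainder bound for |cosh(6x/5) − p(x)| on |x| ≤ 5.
324*cosh(6)/5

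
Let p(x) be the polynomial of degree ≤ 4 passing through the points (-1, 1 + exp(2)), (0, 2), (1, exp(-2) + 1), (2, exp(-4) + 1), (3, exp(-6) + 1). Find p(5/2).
(-70*exp(4) + 35 + 140*exp(2) + (156 - 5*exp(2))*exp(6))*exp(-6)/128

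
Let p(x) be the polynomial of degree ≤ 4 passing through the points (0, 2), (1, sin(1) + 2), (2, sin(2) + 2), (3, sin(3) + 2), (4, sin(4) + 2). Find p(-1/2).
-105*sin(1)/32 + 35*sin(4)/128 - 45*sin(3)/32 + 2 + 189*sin(2)/64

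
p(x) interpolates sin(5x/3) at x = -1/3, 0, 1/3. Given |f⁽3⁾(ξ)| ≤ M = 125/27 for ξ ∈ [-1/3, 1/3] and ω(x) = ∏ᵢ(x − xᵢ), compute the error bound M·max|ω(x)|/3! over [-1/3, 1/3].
125*sqrt(3)/19683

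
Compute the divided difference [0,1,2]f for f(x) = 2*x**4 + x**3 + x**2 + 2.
18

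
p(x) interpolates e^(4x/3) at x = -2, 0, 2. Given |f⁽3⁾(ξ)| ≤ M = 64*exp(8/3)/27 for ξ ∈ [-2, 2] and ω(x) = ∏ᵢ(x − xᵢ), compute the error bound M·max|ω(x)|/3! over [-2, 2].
512*sqrt(3)*exp(8/3)/729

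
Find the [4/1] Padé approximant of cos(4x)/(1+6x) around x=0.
(32*x**4/3 - 8*x**2 + 1)/(6*x + 1)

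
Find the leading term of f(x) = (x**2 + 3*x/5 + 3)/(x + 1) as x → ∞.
x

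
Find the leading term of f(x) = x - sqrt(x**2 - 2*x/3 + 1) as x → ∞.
1/3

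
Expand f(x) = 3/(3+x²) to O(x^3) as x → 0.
1 - x**2/3 + O(x**3)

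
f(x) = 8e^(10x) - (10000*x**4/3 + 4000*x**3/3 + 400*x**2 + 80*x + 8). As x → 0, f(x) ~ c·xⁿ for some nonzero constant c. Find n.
5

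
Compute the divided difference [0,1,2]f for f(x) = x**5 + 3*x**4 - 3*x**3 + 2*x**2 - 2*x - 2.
29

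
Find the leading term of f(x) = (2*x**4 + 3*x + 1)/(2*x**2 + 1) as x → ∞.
x**2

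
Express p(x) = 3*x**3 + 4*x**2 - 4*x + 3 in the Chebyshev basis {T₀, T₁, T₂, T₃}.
(5)T₀ + (-7/4)T₁ + (2)T₂ + (3/4)T₃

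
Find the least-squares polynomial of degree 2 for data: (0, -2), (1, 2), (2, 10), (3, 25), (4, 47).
-58/35 + (-13/70)x + (43/14)x²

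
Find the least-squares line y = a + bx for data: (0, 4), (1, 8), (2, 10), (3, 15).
a = 4, b = 7/2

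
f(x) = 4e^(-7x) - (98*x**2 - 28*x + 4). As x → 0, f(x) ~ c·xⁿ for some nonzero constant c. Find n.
3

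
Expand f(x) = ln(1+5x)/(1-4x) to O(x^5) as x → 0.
5*x + 15*x**2/2 + 215*x**3/3 + 1565*x**4/12 + O(x**5)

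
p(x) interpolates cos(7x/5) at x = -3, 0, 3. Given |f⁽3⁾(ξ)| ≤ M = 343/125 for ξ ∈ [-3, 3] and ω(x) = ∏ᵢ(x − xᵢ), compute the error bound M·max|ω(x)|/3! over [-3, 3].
343*sqrt(3)/125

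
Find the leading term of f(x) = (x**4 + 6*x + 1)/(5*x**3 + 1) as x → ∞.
x/5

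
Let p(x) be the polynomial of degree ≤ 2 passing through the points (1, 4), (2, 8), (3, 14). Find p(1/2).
11/4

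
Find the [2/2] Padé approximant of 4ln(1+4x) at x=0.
16*x*(2*x + 1)/(8*x**2/3 + 4*x + 1)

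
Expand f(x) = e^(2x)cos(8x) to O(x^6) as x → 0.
1 + 2*x - 30*x**2 - 188*x**3/3 + 322*x**4/3 + 4484*x**5/15 + O(x**6)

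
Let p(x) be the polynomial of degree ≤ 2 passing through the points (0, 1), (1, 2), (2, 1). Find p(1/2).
7/4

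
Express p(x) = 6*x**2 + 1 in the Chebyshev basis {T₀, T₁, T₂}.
(4)T₀ + (3)T₂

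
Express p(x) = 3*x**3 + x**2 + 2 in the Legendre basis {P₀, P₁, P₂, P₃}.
(7/3)P₀ + (9/5)P₁ + (2/3)P₂ + (6/5)P₃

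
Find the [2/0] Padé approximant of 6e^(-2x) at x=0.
12*x**2 - 12*x + 6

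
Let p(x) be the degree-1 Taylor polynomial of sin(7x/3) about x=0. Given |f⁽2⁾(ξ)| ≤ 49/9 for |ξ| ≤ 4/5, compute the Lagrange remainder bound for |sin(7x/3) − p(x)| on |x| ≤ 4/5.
392/225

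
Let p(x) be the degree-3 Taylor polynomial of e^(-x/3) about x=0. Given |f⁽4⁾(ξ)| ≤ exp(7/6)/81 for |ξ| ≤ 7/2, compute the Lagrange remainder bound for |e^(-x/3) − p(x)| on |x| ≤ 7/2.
2401*exp(7/6)/31104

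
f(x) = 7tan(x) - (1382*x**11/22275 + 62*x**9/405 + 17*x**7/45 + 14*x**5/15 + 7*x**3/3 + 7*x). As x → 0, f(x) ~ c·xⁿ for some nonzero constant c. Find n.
13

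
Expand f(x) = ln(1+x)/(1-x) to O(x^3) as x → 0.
x + x**2/2 + O(x**3)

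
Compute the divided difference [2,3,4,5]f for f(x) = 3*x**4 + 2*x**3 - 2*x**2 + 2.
44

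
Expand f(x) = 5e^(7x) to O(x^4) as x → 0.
5 + 35*x + 245*x**2/2 + 1715*x**3/6 + O(x**4)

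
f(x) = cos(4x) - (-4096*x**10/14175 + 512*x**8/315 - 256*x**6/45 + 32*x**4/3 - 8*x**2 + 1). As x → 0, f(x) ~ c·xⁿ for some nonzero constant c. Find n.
12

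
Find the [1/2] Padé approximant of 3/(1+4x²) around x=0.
3/(4*x**2 + 1)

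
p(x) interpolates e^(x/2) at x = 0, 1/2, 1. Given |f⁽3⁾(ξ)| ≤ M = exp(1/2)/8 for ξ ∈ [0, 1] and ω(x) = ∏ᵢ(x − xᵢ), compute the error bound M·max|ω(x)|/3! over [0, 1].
sqrt(3)*exp(1/2)/1728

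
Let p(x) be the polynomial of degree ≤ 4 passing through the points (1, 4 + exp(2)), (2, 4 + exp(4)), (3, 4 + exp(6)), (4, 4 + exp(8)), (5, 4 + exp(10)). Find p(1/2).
-45*exp(8)/32 - 105*exp(4)/32 + 4 + 315*exp(2)/128 + 189*exp(6)/64 + 35*exp(10)/128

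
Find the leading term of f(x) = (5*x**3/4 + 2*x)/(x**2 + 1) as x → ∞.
5*x/4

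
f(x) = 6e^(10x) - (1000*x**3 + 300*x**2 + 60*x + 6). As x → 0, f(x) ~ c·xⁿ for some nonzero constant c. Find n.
4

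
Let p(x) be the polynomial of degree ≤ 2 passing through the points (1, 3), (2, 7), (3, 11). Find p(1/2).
1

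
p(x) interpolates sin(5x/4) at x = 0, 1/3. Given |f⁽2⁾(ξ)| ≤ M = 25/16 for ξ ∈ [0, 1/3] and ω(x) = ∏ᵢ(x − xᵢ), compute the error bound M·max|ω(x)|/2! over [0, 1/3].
25/1152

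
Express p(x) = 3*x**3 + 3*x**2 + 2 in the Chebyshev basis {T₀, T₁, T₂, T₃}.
(7/2)T₀ + (9/4)T₁ + (3/2)T₂ + (3/4)T₃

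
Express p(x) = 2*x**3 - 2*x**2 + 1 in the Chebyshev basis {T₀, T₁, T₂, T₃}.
(3/2)T₁ - T₂ + (1/2)T₃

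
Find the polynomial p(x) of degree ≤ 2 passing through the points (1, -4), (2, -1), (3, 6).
2*x**2 - 3*x - 3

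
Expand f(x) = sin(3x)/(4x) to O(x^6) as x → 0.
3/4 - 9*x**2/8 + 81*x**4/160 + O(x**6)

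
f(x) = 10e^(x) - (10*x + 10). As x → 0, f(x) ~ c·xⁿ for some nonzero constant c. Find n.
2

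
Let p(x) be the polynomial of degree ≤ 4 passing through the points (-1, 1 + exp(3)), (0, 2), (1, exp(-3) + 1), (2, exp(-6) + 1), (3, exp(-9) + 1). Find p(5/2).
(-70*exp(6) + 35 + 140*exp(3) + (156 - 5*exp(3))*exp(9))*exp(-9)/128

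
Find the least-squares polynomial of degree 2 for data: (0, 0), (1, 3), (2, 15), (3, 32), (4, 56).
-2/7 + (47/70)x + (47/14)x²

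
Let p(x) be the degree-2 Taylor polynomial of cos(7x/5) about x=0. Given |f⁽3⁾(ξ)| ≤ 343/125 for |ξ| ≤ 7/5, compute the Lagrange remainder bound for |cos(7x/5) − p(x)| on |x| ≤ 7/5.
117649/93750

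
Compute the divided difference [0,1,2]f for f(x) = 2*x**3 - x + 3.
6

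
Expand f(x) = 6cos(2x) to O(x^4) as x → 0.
6 - 12*x**2 + O(x**4)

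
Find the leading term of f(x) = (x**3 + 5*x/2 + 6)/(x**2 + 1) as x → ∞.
x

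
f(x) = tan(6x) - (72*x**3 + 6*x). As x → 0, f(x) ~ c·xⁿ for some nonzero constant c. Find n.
5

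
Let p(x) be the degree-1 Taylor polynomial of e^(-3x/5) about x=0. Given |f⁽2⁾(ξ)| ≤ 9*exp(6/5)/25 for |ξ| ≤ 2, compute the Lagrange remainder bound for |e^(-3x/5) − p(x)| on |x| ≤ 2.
18*exp(6/5)/25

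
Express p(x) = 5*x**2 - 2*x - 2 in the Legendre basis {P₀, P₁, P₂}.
(-1/3)P₀ + (-2)P₁ + (10/3)P₂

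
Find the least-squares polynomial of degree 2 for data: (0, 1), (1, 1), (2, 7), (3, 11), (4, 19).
3/5 + (3/5)x + x²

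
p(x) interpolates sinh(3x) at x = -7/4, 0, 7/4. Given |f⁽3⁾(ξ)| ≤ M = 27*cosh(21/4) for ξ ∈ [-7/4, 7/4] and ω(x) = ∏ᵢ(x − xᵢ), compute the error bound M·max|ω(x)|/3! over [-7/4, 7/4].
343*sqrt(3)*cosh(21/4)/64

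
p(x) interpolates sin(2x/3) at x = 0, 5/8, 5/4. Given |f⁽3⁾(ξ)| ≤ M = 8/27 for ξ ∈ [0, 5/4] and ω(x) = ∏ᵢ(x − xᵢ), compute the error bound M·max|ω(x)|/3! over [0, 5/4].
125*sqrt(3)/46656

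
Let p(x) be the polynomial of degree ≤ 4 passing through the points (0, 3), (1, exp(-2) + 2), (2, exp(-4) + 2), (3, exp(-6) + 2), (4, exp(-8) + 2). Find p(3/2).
(-20*exp(2) + 3 + 90*exp(4) + 60*exp(6) + 251*exp(8))*exp(-8)/128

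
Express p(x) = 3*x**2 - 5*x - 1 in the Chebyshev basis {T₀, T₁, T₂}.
(1/2)T₀ + (-5)T₁ + (3/2)T₂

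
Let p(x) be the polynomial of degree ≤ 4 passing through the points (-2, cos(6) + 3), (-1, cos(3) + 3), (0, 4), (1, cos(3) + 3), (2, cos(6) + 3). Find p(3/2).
21*cos(3)/16 + 15*cos(6)/64 + 157/64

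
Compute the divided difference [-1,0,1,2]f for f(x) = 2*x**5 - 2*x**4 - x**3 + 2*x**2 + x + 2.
5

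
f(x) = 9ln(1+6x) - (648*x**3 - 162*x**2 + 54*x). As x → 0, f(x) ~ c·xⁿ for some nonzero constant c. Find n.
4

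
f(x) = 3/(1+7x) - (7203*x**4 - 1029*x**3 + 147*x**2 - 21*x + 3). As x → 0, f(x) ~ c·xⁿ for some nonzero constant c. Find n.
5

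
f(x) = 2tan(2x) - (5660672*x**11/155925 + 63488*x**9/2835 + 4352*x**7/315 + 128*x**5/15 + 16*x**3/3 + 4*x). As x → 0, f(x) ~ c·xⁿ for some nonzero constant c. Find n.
13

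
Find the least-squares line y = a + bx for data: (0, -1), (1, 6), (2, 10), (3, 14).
a = -1/10, b = 49/10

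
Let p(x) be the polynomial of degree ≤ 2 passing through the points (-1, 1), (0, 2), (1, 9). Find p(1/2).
19/4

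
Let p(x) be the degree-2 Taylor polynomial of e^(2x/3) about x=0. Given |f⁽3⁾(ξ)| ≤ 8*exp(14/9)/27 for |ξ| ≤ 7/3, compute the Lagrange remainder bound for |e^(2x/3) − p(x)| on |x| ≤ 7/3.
1372*exp(14/9)/2187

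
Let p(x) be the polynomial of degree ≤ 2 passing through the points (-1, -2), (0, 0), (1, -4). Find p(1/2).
-5/4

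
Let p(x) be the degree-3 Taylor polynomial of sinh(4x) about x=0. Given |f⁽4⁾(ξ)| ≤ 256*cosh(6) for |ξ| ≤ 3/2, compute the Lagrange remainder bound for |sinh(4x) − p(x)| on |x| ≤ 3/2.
54*cosh(6)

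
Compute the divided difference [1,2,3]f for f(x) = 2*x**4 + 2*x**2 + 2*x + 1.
52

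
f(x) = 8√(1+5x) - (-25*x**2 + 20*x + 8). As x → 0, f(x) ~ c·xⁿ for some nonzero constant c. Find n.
3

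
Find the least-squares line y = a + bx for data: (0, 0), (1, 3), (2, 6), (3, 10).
a = -1/5, b = 33/10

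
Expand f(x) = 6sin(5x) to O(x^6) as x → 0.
30*x - 125*x**3 + 625*x**5/4 + O(x**6)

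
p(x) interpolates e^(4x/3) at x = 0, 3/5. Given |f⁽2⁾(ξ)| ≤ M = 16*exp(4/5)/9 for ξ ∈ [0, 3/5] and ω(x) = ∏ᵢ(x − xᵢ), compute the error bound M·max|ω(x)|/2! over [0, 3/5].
2*exp(4/5)/25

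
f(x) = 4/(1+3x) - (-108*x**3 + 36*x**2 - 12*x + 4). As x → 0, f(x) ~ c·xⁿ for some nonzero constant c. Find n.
4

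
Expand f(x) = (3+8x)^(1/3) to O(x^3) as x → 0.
3**(1/3) + 8*3**(1/3)*x/9 - 64*3**(1/3)*x**2/81 + O(x**3)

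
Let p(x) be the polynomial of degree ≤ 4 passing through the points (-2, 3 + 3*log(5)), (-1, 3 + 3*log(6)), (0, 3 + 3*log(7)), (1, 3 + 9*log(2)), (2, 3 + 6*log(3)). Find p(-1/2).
3 + log(147*3**(35/64)*5**(113/128)*7**(7/64)/5)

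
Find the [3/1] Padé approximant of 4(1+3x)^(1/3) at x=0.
(-4*x**3/3 + 4*x**2 + 12*x + 4)/(2*x + 1)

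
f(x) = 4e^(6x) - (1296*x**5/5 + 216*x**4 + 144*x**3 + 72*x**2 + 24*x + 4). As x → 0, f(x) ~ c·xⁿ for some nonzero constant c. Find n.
6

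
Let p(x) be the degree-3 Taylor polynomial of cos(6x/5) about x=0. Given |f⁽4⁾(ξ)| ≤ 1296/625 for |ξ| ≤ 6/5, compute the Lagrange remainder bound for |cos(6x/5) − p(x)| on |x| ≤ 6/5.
69984/390625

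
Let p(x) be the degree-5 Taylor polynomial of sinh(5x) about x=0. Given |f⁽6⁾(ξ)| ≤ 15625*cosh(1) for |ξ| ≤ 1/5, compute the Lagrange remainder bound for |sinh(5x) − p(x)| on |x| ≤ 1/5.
cosh(1)/720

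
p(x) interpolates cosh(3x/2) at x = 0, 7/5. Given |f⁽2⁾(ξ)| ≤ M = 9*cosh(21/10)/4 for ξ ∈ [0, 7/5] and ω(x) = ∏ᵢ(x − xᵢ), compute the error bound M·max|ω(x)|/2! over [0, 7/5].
441*cosh(21/10)/800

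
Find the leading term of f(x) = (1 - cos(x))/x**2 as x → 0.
1/2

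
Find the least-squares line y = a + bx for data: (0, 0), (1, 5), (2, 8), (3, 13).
a = 1/5, b = 21/5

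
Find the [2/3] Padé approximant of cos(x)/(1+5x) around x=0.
(1 - 5*x**2/12)/(5*x**3/12 + x**2/12 + 5*x + 1)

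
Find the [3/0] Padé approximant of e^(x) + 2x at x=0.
x**3/6 + x**2/2 + 3*x + 1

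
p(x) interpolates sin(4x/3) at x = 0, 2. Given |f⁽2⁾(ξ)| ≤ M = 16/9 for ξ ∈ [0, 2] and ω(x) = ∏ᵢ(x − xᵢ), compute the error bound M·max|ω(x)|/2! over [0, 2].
8/9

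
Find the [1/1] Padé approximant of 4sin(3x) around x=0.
12*x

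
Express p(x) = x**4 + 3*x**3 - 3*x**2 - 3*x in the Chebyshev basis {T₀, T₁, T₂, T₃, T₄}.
(-9/8)T₀ + (-3/4)T₁ - T₂ + (3/4)T₃ + (1/8)T₄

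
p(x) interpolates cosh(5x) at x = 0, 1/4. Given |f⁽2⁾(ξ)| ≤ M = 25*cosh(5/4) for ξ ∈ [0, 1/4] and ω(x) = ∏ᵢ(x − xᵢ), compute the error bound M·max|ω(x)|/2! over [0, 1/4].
25*cosh(5/4)/128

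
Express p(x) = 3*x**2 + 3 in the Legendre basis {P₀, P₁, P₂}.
(4)P₀ + (2)P₂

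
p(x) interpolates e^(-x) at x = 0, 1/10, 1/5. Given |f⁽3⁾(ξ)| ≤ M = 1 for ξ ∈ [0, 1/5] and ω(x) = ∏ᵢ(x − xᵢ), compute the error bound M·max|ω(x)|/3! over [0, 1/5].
sqrt(3)/27000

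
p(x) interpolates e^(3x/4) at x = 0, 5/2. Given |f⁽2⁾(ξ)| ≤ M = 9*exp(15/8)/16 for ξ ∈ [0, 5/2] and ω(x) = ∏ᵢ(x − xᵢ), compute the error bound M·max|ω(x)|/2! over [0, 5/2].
225*exp(15/8)/512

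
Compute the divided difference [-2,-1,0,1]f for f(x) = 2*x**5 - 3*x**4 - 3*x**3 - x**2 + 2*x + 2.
13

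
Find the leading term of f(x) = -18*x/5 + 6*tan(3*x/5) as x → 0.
54*x**3/125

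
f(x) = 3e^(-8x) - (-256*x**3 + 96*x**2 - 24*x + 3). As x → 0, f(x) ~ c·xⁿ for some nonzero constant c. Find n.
4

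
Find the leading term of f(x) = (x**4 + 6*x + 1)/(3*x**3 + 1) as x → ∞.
x/3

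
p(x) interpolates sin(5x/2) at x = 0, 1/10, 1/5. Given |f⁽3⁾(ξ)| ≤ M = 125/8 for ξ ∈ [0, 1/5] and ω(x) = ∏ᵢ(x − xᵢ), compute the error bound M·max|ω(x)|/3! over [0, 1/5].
sqrt(3)/1728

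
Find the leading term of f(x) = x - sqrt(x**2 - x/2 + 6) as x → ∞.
1/4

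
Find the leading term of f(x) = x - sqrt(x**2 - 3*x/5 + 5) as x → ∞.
3/10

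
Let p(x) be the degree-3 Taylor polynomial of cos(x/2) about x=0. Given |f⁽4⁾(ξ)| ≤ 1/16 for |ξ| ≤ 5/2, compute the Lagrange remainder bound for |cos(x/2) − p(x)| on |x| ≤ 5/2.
625/6144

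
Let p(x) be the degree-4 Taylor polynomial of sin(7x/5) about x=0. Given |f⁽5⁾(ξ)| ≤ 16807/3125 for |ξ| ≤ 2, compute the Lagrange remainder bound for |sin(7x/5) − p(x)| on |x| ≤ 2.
67228/46875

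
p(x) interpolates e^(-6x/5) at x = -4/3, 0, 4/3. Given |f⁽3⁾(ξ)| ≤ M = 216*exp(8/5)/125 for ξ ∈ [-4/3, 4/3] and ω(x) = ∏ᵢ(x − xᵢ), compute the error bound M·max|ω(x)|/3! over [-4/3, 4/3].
512*sqrt(3)*exp(8/5)/3375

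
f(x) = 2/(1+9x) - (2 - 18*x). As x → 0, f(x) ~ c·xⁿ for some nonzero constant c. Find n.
2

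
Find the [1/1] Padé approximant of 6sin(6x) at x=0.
36*x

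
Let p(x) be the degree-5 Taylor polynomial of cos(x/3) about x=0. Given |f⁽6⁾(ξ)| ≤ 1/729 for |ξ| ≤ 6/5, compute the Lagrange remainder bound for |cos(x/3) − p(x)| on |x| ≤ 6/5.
4/703125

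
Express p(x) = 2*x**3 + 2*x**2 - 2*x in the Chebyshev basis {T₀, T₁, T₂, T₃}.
T₀ + (-1/2)T₁ + T₂ + (1/2)T₃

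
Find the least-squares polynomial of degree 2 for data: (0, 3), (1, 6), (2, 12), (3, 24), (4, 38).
3 + (4/5)x + (2)x²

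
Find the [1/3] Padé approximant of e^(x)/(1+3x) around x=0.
(11*x/32 + 1)/(91*x**3/192 - 29*x**2/16 + 75*x/32 + 1)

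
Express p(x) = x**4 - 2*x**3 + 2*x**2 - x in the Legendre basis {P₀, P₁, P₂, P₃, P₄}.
(13/15)P₀ + (-11/5)P₁ + (40/21)P₂ + (-4/5)P₃ + (8/35)P₄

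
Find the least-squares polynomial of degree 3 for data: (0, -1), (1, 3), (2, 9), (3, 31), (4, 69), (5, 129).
-40/63 + (421/378)x + (43/126)x² + (25/27)x³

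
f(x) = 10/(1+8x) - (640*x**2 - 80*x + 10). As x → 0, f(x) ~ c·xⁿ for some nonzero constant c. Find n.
3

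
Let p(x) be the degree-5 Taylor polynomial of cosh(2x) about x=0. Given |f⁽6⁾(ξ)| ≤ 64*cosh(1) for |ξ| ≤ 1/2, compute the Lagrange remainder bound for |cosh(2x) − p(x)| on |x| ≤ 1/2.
cosh(1)/720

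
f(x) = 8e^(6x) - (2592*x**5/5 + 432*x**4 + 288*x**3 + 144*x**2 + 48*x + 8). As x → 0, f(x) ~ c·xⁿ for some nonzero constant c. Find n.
6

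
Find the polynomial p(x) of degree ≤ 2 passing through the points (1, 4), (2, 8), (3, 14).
x**2 + x + 2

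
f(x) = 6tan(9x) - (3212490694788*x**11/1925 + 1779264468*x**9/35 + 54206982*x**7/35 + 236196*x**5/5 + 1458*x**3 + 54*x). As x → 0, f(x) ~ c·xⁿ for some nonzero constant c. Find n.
13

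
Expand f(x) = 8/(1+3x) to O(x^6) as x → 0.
8 - 24*x + 72*x**2 - 216*x**3 + 648*x**4 - 1944*x**5 + O(x**6)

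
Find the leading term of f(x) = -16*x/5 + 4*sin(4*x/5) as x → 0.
-128*x**3/375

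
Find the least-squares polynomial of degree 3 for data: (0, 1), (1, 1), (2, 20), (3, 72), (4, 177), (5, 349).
20/21 + (-199/63)x + (2/3)x² + (25/9)x³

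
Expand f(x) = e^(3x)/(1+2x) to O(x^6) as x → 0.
1 + x + 5*x**2/2 - x**3/2 + 35*x**4/8 - 269*x**5/40 + O(x**6)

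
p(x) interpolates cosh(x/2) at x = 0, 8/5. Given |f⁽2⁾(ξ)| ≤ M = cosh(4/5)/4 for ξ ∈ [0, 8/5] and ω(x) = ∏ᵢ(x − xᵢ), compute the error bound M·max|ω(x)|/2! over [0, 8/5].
2*cosh(4/5)/25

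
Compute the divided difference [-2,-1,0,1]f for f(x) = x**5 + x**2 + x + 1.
5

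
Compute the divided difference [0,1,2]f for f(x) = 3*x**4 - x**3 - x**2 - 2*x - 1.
17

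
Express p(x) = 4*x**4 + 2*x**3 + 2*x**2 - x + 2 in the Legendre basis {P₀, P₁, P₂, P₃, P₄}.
(52/15)P₀ + (1/5)P₁ + (76/21)P₂ + (4/5)P₃ + (32/35)P₄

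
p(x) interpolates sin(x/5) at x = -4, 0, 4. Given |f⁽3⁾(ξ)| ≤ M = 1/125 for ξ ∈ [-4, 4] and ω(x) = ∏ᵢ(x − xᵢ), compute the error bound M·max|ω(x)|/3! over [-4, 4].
64*sqrt(3)/3375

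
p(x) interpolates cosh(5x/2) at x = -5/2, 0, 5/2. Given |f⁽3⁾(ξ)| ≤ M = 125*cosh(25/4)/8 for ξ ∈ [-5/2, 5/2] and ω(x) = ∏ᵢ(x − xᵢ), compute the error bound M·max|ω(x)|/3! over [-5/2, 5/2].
15625*sqrt(3)*cosh(25/4)/1728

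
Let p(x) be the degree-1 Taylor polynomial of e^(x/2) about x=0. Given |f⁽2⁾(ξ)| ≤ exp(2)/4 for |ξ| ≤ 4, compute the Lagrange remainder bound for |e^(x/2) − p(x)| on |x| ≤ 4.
2*exp(2)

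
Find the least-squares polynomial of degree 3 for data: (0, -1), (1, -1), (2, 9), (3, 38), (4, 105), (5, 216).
-62/63 + (-38/189)x + (-449/252)x² + (227/108)x³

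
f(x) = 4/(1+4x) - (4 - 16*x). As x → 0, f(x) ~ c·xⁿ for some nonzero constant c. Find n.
2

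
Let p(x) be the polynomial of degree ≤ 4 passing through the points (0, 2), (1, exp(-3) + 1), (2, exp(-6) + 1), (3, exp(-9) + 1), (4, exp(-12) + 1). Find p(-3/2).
(-2772*exp(9) - 1540*exp(3) + 315 + 2970*exp(6) + 1283*exp(12))*exp(-12)/128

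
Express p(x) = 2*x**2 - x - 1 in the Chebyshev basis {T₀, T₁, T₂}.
-T₁ + T₂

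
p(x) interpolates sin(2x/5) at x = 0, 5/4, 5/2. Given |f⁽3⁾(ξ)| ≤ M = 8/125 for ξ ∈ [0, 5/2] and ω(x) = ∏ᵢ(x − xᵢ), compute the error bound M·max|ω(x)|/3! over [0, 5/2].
sqrt(3)/216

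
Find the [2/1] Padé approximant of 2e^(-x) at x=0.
(x**2/3 - 4*x/3 + 2)/(x/3 + 1)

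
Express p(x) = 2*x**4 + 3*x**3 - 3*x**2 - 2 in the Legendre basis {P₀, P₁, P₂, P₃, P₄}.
(-13/5)P₀ + (9/5)P₁ + (-6/7)P₂ + (6/5)P₃ + (16/35)P₄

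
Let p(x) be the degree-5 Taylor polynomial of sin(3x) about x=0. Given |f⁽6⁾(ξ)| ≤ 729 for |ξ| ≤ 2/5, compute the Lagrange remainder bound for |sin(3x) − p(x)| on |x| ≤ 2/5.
324/78125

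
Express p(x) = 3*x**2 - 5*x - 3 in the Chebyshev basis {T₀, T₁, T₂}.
(-3/2)T₀ + (-5)T₁ + (3/2)T₂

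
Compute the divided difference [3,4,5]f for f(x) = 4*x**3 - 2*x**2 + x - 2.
46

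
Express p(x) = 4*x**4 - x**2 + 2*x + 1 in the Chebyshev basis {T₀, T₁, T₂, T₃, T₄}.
(2)T₀ + (2)T₁ + (3/2)T₂ + (1/2)T₄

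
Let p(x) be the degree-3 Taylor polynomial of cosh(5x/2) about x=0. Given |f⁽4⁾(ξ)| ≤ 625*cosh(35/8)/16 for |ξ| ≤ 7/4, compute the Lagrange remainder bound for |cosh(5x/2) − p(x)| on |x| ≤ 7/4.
1500625*cosh(35/8)/98304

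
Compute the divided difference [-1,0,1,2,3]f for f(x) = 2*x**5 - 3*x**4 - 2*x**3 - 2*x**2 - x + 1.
7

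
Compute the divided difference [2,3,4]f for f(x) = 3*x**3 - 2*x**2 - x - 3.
25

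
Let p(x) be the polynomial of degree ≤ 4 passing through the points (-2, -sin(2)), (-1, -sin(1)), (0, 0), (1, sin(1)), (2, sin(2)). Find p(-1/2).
-5*sin(1)/8 + sin(2)/16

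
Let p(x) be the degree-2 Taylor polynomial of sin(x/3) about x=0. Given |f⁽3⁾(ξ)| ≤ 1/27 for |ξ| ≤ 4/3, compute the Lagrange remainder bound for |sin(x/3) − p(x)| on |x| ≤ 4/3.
32/2187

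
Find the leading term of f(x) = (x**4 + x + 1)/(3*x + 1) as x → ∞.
x**3/3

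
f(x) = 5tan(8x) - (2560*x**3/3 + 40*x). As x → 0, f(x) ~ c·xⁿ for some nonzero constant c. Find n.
5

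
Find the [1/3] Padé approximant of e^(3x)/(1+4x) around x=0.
(13*x/12 + 1)/(43*x**3/8 - 77*x**2/12 + 25*x/12 + 1)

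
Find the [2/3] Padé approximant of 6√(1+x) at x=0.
(21*x**2/8 + 42*x/5 + 6)/(-x**3/160 + 9*x**2/80 + 9*x/10 + 1)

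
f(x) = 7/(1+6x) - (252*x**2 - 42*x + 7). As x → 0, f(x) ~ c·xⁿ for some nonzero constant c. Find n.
3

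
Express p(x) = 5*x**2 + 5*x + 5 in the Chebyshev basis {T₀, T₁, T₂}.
(15/2)T₀ + (5)T₁ + (5/2)T₂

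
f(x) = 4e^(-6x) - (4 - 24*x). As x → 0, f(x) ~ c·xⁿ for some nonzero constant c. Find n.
2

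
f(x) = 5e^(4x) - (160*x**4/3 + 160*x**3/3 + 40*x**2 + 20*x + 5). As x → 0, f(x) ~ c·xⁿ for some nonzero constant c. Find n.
5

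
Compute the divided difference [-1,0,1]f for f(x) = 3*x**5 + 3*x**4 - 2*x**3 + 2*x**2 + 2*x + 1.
5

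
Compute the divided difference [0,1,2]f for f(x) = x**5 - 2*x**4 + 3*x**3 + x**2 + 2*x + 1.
11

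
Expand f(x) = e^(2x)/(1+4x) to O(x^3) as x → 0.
1 - 2*x + 10*x**2 + O(x**3)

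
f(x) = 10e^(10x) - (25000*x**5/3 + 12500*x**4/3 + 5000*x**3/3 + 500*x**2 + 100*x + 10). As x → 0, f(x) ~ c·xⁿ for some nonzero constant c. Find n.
6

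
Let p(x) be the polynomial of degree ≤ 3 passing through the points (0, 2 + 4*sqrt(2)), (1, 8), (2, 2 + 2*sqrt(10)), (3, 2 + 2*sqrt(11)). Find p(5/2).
1/8 + sqrt(2)/4 + 5*sqrt(11)/8 + 15*sqrt(10)/8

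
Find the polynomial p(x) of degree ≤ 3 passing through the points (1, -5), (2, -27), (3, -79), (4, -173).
-2*x**3 - 3*x**2 + x - 1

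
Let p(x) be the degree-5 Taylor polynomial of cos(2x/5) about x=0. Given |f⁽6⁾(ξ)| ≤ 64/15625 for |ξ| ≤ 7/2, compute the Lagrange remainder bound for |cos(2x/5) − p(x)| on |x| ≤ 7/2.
117649/11250000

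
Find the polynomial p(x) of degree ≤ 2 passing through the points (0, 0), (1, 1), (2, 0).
-x**2 + 2*x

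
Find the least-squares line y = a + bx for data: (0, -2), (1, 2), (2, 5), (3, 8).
a = -17/10, b = 33/10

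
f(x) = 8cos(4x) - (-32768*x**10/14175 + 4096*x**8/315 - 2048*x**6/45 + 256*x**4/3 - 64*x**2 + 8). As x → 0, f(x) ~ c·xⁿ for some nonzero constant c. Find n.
12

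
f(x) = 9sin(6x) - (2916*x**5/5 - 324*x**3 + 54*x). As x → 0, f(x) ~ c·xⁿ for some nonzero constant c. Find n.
7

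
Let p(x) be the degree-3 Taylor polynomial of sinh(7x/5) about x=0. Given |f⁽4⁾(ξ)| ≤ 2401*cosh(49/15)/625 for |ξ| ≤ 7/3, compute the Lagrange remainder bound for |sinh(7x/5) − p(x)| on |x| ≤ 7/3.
5764801*cosh(49/15)/1215000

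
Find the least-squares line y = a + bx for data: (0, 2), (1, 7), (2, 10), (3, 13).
a = 13/5, b = 18/5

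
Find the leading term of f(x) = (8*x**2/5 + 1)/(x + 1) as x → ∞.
8*x/5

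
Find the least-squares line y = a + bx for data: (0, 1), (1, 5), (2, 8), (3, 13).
a = 9/10, b = 39/10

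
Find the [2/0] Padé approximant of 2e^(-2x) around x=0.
4*x**2 - 4*x + 2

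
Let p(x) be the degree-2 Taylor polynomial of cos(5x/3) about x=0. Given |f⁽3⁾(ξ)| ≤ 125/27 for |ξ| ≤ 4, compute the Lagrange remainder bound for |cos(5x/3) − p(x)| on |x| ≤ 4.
4000/81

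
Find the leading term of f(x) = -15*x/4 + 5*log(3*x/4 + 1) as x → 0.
-45*x**2/32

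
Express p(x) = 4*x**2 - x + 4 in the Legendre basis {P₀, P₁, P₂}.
(16/3)P₀ - P₁ + (8/3)P₂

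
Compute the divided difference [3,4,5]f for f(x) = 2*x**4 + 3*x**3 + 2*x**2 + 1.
232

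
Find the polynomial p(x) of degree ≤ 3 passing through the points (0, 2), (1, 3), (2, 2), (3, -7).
-x**3 + 2*x**2 + 2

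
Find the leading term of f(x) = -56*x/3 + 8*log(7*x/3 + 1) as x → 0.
-196*x**2/9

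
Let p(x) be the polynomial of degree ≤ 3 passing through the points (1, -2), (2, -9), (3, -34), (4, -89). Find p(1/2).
-3/2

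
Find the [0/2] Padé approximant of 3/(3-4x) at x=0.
1/(1 - 4*x/3)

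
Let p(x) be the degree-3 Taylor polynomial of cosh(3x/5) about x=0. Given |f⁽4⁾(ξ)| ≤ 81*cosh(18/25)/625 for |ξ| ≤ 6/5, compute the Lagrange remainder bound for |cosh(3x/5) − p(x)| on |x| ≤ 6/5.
4374*cosh(18/25)/390625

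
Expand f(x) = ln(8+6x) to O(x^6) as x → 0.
log(8) + 3*x/4 - 9*x**2/32 + 9*x**3/64 - 81*x**4/1024 + 243*x**5/5120 + O(x**6)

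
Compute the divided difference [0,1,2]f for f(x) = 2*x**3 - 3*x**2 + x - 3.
3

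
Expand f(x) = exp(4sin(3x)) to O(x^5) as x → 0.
1 + 12*x + 72*x**2 + 270*x**3 + 648*x**4 + O(x**5)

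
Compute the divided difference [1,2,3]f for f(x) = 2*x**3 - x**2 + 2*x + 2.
11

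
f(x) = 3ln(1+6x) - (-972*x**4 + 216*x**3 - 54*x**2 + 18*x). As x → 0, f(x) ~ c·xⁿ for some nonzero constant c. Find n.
5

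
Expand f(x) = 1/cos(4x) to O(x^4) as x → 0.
1 + 8*x**2 + O(x**4)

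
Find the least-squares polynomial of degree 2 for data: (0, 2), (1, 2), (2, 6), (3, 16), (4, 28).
66/35 + (-69/35)x + (15/7)x²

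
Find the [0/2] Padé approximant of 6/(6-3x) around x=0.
1/(1 - x/2)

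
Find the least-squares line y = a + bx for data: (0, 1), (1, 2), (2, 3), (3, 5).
a = 4/5, b = 13/10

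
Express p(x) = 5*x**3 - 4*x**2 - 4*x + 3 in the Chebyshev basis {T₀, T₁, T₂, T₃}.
T₀ + (-1/4)T₁ + (-2)T₂ + (5/4)T₃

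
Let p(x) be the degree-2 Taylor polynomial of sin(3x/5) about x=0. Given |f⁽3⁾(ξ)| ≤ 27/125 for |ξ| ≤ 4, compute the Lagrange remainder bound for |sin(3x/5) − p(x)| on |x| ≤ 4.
288/125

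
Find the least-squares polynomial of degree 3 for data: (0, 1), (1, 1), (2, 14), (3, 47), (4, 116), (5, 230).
109/126 + (-751/756)x + (-67/252)x² + (52/27)x³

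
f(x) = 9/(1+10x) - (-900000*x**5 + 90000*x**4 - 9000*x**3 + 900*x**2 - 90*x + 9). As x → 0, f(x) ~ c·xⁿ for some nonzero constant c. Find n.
6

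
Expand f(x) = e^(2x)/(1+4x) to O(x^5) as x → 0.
1 - 2*x + 10*x**2 - 116*x**3/3 + 466*x**4/3 + O(x**5)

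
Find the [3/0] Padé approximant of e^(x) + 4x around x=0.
x**3/6 + x**2/2 + 5*x + 1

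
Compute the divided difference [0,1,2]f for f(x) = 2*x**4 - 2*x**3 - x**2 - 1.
7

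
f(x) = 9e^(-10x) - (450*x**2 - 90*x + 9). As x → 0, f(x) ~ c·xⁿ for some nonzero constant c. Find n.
3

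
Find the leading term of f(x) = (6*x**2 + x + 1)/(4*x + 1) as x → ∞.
3*x/2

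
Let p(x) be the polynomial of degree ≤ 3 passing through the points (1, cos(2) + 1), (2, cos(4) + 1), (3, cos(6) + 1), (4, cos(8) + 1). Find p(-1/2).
105*cos(2)/16 - 35*cos(8)/16 + 1 - 189*cos(4)/16 + 135*cos(6)/16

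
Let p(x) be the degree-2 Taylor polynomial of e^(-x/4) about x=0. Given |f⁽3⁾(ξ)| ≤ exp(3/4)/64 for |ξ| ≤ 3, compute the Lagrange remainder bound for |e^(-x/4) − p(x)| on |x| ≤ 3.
9*exp(3/4)/128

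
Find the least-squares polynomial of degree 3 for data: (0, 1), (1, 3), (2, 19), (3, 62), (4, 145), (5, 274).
11/9 + (-161/54)x + (83/36)x² + (199/108)x³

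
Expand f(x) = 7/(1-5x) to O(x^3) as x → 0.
7 + 35*x + 175*x**2 + O(x**3)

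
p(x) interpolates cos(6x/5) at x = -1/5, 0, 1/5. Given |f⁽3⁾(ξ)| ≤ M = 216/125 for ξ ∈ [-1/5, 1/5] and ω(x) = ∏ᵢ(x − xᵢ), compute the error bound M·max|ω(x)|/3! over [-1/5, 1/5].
8*sqrt(3)/15625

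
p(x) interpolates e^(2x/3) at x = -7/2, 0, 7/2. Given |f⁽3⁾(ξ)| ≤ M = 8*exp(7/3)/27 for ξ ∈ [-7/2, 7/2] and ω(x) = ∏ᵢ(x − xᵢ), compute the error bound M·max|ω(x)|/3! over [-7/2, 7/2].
343*sqrt(3)*exp(7/3)/729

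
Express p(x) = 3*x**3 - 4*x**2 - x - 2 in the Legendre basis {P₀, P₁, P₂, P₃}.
(-10/3)P₀ + (4/5)P₁ + (-8/3)P₂ + (6/5)P₃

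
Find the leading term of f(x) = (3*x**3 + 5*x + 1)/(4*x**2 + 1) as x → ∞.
3*x/4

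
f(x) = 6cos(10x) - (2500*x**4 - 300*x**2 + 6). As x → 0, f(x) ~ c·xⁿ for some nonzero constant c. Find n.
6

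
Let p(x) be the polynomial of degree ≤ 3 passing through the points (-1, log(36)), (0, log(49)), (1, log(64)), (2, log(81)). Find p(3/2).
log(96*2**(3/4)*21**(3/8)/7)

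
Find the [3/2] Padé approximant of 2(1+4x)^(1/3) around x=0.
(896*x**3/405 + 224*x**2/15 + 56*x/5 + 2)/(32*x**2/9 + 64*x/15 + 1)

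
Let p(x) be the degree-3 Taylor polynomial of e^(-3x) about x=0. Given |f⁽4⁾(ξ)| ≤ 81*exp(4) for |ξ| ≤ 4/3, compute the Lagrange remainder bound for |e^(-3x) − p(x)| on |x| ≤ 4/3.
32*exp(4)/3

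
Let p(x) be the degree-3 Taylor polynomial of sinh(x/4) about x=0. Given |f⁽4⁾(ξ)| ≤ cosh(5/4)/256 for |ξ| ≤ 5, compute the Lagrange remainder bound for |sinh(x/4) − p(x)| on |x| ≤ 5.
625*cosh(5/4)/6144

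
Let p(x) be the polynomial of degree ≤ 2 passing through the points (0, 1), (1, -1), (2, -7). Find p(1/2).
1/2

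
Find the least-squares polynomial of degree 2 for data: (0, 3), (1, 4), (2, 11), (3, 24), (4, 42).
102/35 + (-57/35)x + (20/7)x²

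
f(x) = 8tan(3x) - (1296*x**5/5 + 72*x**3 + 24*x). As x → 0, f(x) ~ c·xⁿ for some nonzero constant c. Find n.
7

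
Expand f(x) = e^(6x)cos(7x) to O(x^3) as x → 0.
1 + 6*x - 13*x**2/2 + O(x**3)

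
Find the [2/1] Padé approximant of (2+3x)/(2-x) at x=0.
(3*x/2 + 1)/(1 - x/2)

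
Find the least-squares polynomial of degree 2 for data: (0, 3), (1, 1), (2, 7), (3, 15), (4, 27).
87/35 + (-83/35)x + (15/7)x²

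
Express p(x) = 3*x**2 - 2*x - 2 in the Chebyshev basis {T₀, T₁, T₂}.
(-1/2)T₀ + (-2)T₁ + (3/2)T₂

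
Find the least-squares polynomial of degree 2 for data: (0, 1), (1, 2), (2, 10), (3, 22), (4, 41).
32/35 + (-10/7)x + (20/7)x²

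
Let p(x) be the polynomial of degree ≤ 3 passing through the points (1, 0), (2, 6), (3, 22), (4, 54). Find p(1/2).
-9/8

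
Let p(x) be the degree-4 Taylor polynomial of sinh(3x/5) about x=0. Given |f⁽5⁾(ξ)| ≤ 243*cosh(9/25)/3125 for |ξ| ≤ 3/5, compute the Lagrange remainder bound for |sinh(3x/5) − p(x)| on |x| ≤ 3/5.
19683*cosh(9/25)/390625000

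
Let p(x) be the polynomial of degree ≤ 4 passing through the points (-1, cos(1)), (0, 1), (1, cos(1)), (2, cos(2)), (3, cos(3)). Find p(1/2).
3*cos(3)/128 - 5*cos(2)/32 + 85*cos(1)/128 + 15/32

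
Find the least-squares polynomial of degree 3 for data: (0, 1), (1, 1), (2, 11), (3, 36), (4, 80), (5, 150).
17/18 + (-2231/756)x + (577/252)x² + (23/27)x³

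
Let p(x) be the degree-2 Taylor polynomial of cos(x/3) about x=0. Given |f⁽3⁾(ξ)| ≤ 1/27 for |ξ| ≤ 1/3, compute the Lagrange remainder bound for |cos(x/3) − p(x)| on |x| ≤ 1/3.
1/4374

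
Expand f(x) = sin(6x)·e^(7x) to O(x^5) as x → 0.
6*x + 42*x**2 + 111*x**3 + 91*x**4 + O(x**5)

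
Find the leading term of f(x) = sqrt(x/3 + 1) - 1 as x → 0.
x/6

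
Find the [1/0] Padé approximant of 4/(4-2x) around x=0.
x/2 + 1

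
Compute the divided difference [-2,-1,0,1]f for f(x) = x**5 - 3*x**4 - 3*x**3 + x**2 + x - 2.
8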